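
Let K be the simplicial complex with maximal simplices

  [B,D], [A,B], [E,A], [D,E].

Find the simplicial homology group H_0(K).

H_0 = Z.

Take the total order A < B < D < E on the vertex set. Then K (dimension 1) consists of the simplices:

  0-simplices (4): A, B, D, E
  1-simplices (4): AB, AE, BD, DE

giving chain groups C_0 ≅ Z^4, C_1 ≅ Z^4.

∂_1: C_1 → C_0 is given by ∂[p,q] = [q] − [p]. For instance
  ∂AB = B − A.
As a 4×4 matrix over Z this has rank 3, with invariant factors (1,1,1).

Computing H_k = (kernel of ∂_k) / (image of ∂_{k+1}):

  H_0: rank C_0 − rank ∂_1 = 4 − 3 = 1, and the invariant factors of ∂_1 are all 1, so H_0 ≅ Z.

(K is a triangulation of the circle S^1.)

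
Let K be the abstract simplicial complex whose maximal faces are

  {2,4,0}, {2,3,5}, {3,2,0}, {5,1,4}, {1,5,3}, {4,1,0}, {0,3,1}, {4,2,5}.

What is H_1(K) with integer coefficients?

H_1 = 0.

We work with the vertex ordering 0 < 1 < 2 < 3 < 4 < 5. The simplices of K, each written with vertices in increasing order, are:

  0-simplices (6): [0], [1], [2], [3], [4], [5]
  1-simplices (12): [0,1], [0,2], [0,3], [0,4], [1,3], [1,4], [1,5], [2,3], [2,4], [2,5], [3,5], [4,5]
  2-simplices (8): [0,1,3], [0,1,4], [0,2,3], [0,2,4], [1,3,5], [1,4,5], [2,3,5], [2,4,5]

giving chain groups C_0 ≅ Z^6, C_1 ≅ Z^12, C_2 ≅ Z^8.

The boundary map ∂_1: C_1 → C_0 maps an edge to its endpoints' difference, ∂[p,q] = q − p.
The 6×12 boundary matrix has rank 5 and Smith normal form diag(1,1,1,1,1).

Boundary ∂_2: C_2 → C_1 sends each 2-simplex [p,q,r] to [q,r] − [p,r] + [p,q]. For instance
  ∂[0,1,4] = [1,4] − [0,4] + [0,1],
  ∂[0,1,3] = [1,3] − [0,3] + [0,1].
This gives a 12×8 integer matrix of rank 7; reducing to Smith normal form yields diagonal entries (1,1,1,1,1,1,1).

From H_k ≅ ker(∂_k) / im(∂_{k+1}) we obtain:

  H_1: rank ker ∂_1 − rank ∂_2 = (12 − 5) − 7 = 0, and the invariant factors of ∂_2 are all 1, so H_1 ≅ 0.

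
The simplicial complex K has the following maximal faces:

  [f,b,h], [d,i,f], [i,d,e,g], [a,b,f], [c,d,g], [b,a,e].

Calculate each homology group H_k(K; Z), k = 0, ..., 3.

H_0 = Z,  H_1 = Z,  H_2 = 0,  H_3 = 0.

Order the vertices as a < b < c < d < e < f < g < h < i. Listing each simplex with vertices in this order, K has dimension 3 with simplices:

  0-simplices (9): a, b, c, d, e, f, g, h, i
  1-simplices (17): ab, ae, af, be, bf, bh, cd, cg, de, df, dg, di, eg, ei, fh, fi, gi
  2-simplices (9): abe, abf, bfh, cdg, deg, dei, dfi, dgi, egi
  3-simplices (1): degi

giving chain groups C_0 ≅ Z^9, C_1 ≅ Z^17, C_2 ≅ Z^9, C_3 ≅ Z^1.

The boundary map ∂_1: C_1 → C_0 sends each edge [p,q] (with p < q) to q − p.
The resulting 9×17 matrix has rank 8, and its Smith normal form has invariant factors (1,1,1,1,1,1,1,1).

∂_2: C_2 → C_1 maps a triangle to the signed sum of its edges. For instance
  ∂dgi = gi − di + dg,
  ∂dfi = fi − di + df.
The resulting 17×9 matrix has rank 8, and its Smith normal form has invariant factors (1,1,1,1,1,1,1,1).

The boundary map ∂_3: C_3 → C_2 sends each 3-simplex σ to the alternating sum Σ_i (−1)^i (σ with its i-th vertex removed). For instance
  ∂degi = egi − dgi + dei − deg.
The 9×1 boundary matrix has rank 1 and Smith normal form diag(1).

Computing H_k = (kernel of ∂_k) / (image of ∂_{k+1}):

  H_0: rank C_0 − rank ∂_1 = 9 − 8 = 1, and the invariant factors of ∂_1 are all 1, so H_0 ≅ Z.
  H_1: rank ker ∂_1 − rank ∂_2 = (17 − 8) − 8 = 1, and the invariant factors of ∂_2 are all 1, so H_1 ≅ Z.
  H_2: rank ker ∂_2 − rank ∂_3 = (9 − 8) − 1 = 0, and the invariant factors of ∂_3 are all 1, so H_2 ≅ 0.
  H_3: rank ker ∂_3 − rank ∂_4 = (1 − 1) − 0 = 0, and there is no ∂_4, so H_3 ≅ 0.

As a check, the Euler characteristic is 9 − 17 + 9 − 1 = 0, which agrees with 1 − 1 + 0 − 0 = 0.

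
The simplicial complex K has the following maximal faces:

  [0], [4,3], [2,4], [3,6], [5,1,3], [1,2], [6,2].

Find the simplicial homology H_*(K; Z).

We work with the vertex ordering 0 < 1 < 2 < 3 < 4 < 5 < 6. The simplices of K, each written with vertices in increasing order, are:

  0-simplices (7): [0], [1], [2], [3], [4], [5], [6]
  1-simplices (8): [1,2], [1,3], [1,5], [2,4], [2,6], [3,4], [3,5], [3,6]
  2-simplices (1): [1,3,5]

giving chain groups C_0 ≅ Z^7, C_1 ≅ Z^8, C_2 ≅ Z^1.

Boundary ∂_1: C_1 → C_0 is given by ∂[p,q] = [q] − [p]. For instance
  ∂[3,6] = [6] − [3].
The resulting 7×8 matrix has rank 5, and its Smith normal form has invariant factors (1,1,1,1,1).

Boundary ∂_2: C_2 → C_1 sends each 2-simplex [p,q,r] to [q,r] − [p,r] + [p,q]. For instance
  ∂[1,3,5] = [3,5] − [1,5] + [1,3].
This gives a 8×1 integer matrix of rank 1; reducing to Smith normal form yields diagonal entries (1).

Reading off H_k = ker ∂_k / im ∂_{k+1}:

  H_0: rank C_0 − rank ∂_1 = 7 − 5 = 2, and the invariant factors of ∂_1 are all 1, so H_0 ≅ Z^2.
  H_1: rank ker ∂_1 − rank ∂_2 = (8 − 5) − 1 = 2, and the invariant factors of ∂_2 are all 1, so H_1 ≅ Z^2.
  H_2: rank ker ∂_2 − rank ∂_3 = (1 − 1) − 0 = 0, and there is no ∂_3, so H_2 ≅ 0.

H_0 ≅ Z^2,  H_1 ≅ Z^2,  H_2 = 0.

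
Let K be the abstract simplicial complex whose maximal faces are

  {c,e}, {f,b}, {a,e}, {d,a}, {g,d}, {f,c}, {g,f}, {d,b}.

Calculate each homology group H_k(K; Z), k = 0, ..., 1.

Order the vertices as a < b < c < d < e < f < g. Listing each simplex with vertices in this order, K has dimension 1 with simplices:

  0-simplices (7): a, b, c, d, e, f, g
  1-simplices (8): ad, ae, bd, bf, ce, cf, dg, fg

so the chain groups are C_0 ≅ Z^7, C_1 ≅ Z^8.

∂_1: C_1 → C_0 maps an edge to its endpoints' difference, ∂[p,q] = q − p. For instance
  ∂bd = d − b.
This gives a 7×8 integer matrix of rank 6; reducing to Smith normal form yields diagonal entries (1,1,1,1,1,1).

Computing H_k = (kernel of ∂_k) / (image of ∂_{k+1}):

  H_0: rank C_0 − rank ∂_1 = 7 − 6 = 1, and the invariant factors of ∂_1 are all 1, so H_0 ≅ Z.
  H_1: rank ker ∂_1 − rank ∂_2 = (8 − 6) − 0 = 2, and there is no ∂_2, so H_1 ≅ Z^2.

As a check, the Euler characteristic is 7 − 8 = -1, which agrees with 1 − 2 = -1.

H_0 = Z,  H_1 = Z^2.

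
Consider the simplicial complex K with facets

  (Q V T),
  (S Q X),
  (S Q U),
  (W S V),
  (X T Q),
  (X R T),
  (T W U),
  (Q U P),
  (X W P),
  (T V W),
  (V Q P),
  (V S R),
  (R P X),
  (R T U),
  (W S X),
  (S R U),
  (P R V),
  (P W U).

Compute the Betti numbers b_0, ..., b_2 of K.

b_0 = 1, b_1 = 2, b_2 = 1.

We work with the vertex ordering P < Q < R < S < T < U < V < W < X. The simplices of K, each written with vertices in increasing order, are:

  0-simplices (9): P, Q, R, S, T, U, V, W, X
  1-simplices (27): PQ, PR, PU, PV, PW, PX, QS, QT, QU, QV, QX, RS, RT, RU, RV, RX, SU, SV, SW, SX, TU, TV, TW, TX, UW, VW, WX
  2-simplices (18): PQU, PQV, PRV, PRX, PUW, PWX, QSU, QSX, QTV, QTX, RSU, RSV, RTU, RTX, SVW, SWX, TUW, TVW

Hence C_0 ≅ Z^9, C_1 ≅ Z^27, C_2 ≅ Z^18.

Boundary ∂_1: C_1 → C_0 is given by ∂[p,q] = [q] − [p].
This gives a 9×27 integer matrix of rank 8; reducing to Smith normal form yields diagonal entries (1,1,1,1,1,1,1,1).

∂_2: C_2 → C_1 sends each 2-simplex [p,q,r] to [q,r] − [p,r] + [p,q]. For instance
  ∂PQV = QV − PV + PQ,
  ∂RSU = SU − RU + RS.
The 27×18 boundary matrix has rank 17 and Smith normal form diag(1,1,1,1,1,1,1,1,1,1,1,1,1,1,1,1,1).

From H_k ≅ ker(∂_k) / im(∂_{k+1}) we obtain:

  H_0: rank C_0 − rank ∂_1 = 9 − 8 = 1, and the invariant factors of ∂_1 are all 1, so H_0 ≅ Z.
  H_1: rank ker ∂_1 − rank ∂_2 = (27 − 8) − 17 = 2, and the invariant factors of ∂_2 are all 1, so H_1 ≅ Z^2.
  H_2: rank ker ∂_2 − rank ∂_3 = (18 − 17) − 0 = 1, and there is no ∂_3, so H_2 ≅ Z.

Hence the Betti numbers are b_0 = 1, b_1 = 2, b_2 = 1.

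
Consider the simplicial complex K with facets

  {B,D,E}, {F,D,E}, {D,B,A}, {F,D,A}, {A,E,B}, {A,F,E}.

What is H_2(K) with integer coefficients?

Order the vertices as A < B < D < E < F. Listing each simplex with vertices in this order, K has dimension 2 with simplices:

  0-simplices (5): A, B, D, E, F
  1-simplices (9): AB, AD, AE, AF, BD, BE, DE, DF, EF
  2-simplices (6): ABD, ABE, ADF, AEF, BDE, DEF

so the chain groups are C_0 ≅ Z^5, C_1 ≅ Z^9, C_2 ≅ Z^6.

Boundary ∂_1: C_1 → C_0 is given by ∂[p,q] = [q] − [p]. For instance
  ∂DE = E − D.
This gives a 5×9 integer matrix of rank 4; reducing to Smith normal form yields diagonal entries (1,1,1,1).

The boundary map ∂_2: C_2 → C_1 maps a triangle to the signed sum of its edges. For instance
  ∂ADF = DF − AF + AD,
  ∂AEF = EF − AF + AE.
The resulting 9×6 matrix has rank 5, and its Smith normal form has invariant factors (1,1,1,1,1).

Computing H_k = (kernel of ∂_k) / (image of ∂_{k+1}):

  H_2: rank ker ∂_2 − rank ∂_3 = (6 − 5) − 0 = 1, and there is no ∂_3, so H_2 = Z.

H_2 = Z.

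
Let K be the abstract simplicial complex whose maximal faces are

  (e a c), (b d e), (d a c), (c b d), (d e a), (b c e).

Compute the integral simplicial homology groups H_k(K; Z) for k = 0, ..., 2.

Take the total order a < b < c < d < e on the vertex set. Then K (dimension 2) consists of the simplices:

  0-simplices (5): a, b, c, d, e
  1-simplices (9): ac, ad, ae, bc, bd, be, cd, ce, de
  2-simplices (6): acd, ace, ade, bcd, bce, bde

Hence C_0 ≅ Z^5, C_1 ≅ Z^9, C_2 ≅ Z^6.

Boundary ∂_1: C_1 → C_0 is given by ∂[p,q] = [q] − [p]. For instance
  ∂bc = c − b.
As a 5×9 matrix over Z this has rank 4, with invariant factors (1,1,1,1).

Boundary ∂_2: C_2 → C_1 sends each 2-simplex [p,q,r] to [q,r] − [p,r] + [p,q]. For instance
  ∂ace = ce − ae + ac,
  ∂acd = cd − ad + ac.
As a 9×6 matrix over Z this has rank 5, with invariant factors (1,1,1,1,1).

From H_k ≅ ker(∂_k) / im(∂_{k+1}) we obtain:

  H_0: rank C_0 − rank ∂_1 = 5 − 4 = 1, and the invariant factors of ∂_1 are all 1, so H_0 ≅ Z.
  H_1: rank ker ∂_1 − rank ∂_2 = (9 − 4) − 5 = 0, and the invariant factors of ∂_2 are all 1, so H_1 ≅ 0.
  H_2: rank ker ∂_2 − rank ∂_3 = (6 − 5) − 0 = 1, and there is no ∂_3, so H_2 ≅ Z.

As a check, the Euler characteristic is 5 − 9 + 6 = 2, which agrees with 1 − 0 + 1 = 2.

H_0 ≅ Z,  H_1 = 0,  H_2 ≅ Z.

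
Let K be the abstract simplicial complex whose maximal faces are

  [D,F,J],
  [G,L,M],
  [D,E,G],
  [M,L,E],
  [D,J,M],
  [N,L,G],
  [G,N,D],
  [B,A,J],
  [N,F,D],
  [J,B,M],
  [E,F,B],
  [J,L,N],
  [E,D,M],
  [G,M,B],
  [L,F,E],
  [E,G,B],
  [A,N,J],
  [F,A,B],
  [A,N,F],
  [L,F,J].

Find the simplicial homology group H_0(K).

We work with the vertex ordering A < B < D < E < F < G < J < L < M < N. The simplices of K, each written with vertices in increasing order, are:

  0-simplices (10): A, B, D, E, F, G, J, L, M, N
  1-simplices (30): AB, AF, AJ, AN, BE, BF, BG, BJ, BM, DE, DF, DG, DJ, DM, DN, EF, EG, EL, EM, FJ, FL, FN, GL, GM, GN, JL, JM, JN, LM, LN
  2-simplices (20): ABF, ABJ, AFN, AJN, BEF, BEG, BGM, BJM, DEG, DEM, DFJ, DFN, DGN, DJM, EFL, ELM, FJL, GLM, GLN, JLN

Hence C_0 ≅ Z^10, C_1 ≅ Z^30, C_2 ≅ Z^20.

The boundary map ∂_1: C_1 → C_0 maps an edge to its endpoints' difference, ∂[p,q] = q − p. For instance
  ∂DJ = J − D.
This gives a 10×30 integer matrix of rank 9; reducing to Smith normal form yields diagonal entries (1,1,1,1,1,1,1,1,1).

∂_2: C_2 → C_1 sends each 2-simplex [p,q,r] to [q,r] − [p,r] + [p,q]. For instance
  ∂BJM = JM − BM + BJ,
  ∂DGN = GN − DN + DG.
The resulting 30×20 matrix has rank 20, and its Smith normal form has invariant factors (1,1,1,1,1,1,1,1,1,1,1,1,1,1,1,1,1,1,1,2).

Now H_k = ker ∂_k / im ∂_{k+1}, so:

  H_0: rank C_0 − rank ∂_1 = 10 − 9 = 1, and the invariant factors of ∂_1 are all 1, so H_0 = Z.

(K is a triangulation of the Klein bottle.)

H_0 ≅ Z.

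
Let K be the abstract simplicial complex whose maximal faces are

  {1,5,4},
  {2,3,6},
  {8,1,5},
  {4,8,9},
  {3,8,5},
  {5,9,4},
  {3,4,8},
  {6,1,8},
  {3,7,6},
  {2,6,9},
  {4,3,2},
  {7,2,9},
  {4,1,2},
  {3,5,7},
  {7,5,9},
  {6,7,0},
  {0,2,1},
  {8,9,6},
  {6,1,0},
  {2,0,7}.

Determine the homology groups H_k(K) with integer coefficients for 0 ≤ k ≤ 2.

H_0 ≅ Z,  H_1 ≅ Z × Z/2,  H_2 = 0.

Fix the vertex order 0 < 1 < 2 < 3 < 4 < 5 < 6 < 7 < 8 < 9 and write every simplex with vertices in increasing order. Then dim K = 2 and the simplices of K are:

  0-simplices (10): [0], [1], [2], [3], [4], [5], [6], [7], [8], [9]
  1-simplices (30): (30 of them)
  2-simplices (20): (20 of them)

giving chain groups C_0 ≅ Z^10, C_1 ≅ Z^30, C_2 ≅ Z^20.

∂_1: C_1 → C_0 is given by ∂[p,q] = [q] − [p]. For instance
  ∂[5,8] = [8] − [5].
The resulting 10×30 matrix has rank 9, and its Smith normal form has invariant factors (1,1,1,1,1,1,1,1,1).

∂_2: C_2 → C_1 acts by ∂[p,q,r] = [q,r] − [p,r] + [p,q]. For instance
  ∂[1,5,8] = [5,8] − [1,8] + [1,5],
  ∂[1,6,8] = [6,8] − [1,8] + [1,6].
This gives a 30×20 integer matrix of rank 20; reducing to Smith normal form yields diagonal entries (1,1,1,1,1,1,1,1,1,1,1,1,1,1,1,1,1,1,1,2).

Reading off H_k = ker ∂_k / im ∂_{k+1}:

  H_0: rank C_0 − rank ∂_1 = 10 − 9 = 1, and the invariant factors of ∂_1 are all 1, so H_0 ≅ Z.
  H_1: rank ker ∂_1 − rank ∂_2 = (30 − 9) − 20 = 1, and ∂_2 has invariant factor 2 > 1, so H_1 ≅ Z × Z/2.
  H_2: rank ker ∂_2 − rank ∂_3 = (20 − 20) − 0 = 0, and there is no ∂_3, so H_2 ≅ 0.

As a check, the Euler characteristic is 10 − 30 + 20 = 0, which agrees with 1 − 1 + 0 = 0.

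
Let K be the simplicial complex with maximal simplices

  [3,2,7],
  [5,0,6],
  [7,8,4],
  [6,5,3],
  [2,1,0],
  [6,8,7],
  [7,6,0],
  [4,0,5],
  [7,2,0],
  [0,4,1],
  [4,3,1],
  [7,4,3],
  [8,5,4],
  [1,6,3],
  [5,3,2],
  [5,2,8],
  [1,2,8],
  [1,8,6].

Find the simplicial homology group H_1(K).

We work with the vertex ordering 0 < 1 < 2 < 3 < 4 < 5 < 6 < 7 < 8. The simplices of K, each written with vertices in increasing order, are:

  0-simplices (9): [0], [1], [2], [3], [4], [5], [6], [7], [8]
  1-simplices (27): (27 of them)
  2-simplices (18): [0,1,2], [0,1,4], [0,2,7], [0,4,5], [0,5,6], [0,6,7], [1,2,8], [1,3,4], [1,3,6], [1,6,8], [2,3,5], [2,3,7], [2,5,8], [3,4,7], [3,5,6], [4,5,8], [4,7,8], [6,7,8]

so the chain groups are C_0 ≅ Z^9, C_1 ≅ Z^27, C_2 ≅ Z^18.

The boundary map ∂_1: C_1 → C_0 maps an edge to its endpoints' difference, ∂[p,q] = q − p.
As a 9×27 matrix over Z this has rank 8, with invariant factors (1,1,1,1,1,1,1,1).

Boundary ∂_2: C_2 → C_1 maps a triangle to the signed sum of its edges. For instance
  ∂[2,5,8] = [5,8] − [2,8] + [2,5],
  ∂[1,2,8] = [2,8] − [1,8] + [1,2].
This gives a 27×18 integer matrix of rank 17; reducing to Smith normal form yields diagonal entries (1,1,1,1,1,1,1,1,1,1,1,1,1,1,1,1,1).

From H_k ≅ ker(∂_k) / im(∂_{k+1}) we obtain:

  H_1: rank ker ∂_1 − rank ∂_2 = (27 − 8) − 17 = 2, and the invariant factors of ∂_2 are all 1, so H_1 = Z^2.

(K is a triangulation of the torus T^2.)

H_1 = Z^2.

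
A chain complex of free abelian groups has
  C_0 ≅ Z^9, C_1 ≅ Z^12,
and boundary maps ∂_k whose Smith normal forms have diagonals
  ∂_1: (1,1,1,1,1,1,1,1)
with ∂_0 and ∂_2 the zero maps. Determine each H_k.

H_0: b_0 = 9 − 0 − 8 = 1; torsion from ∂_1 factors > 1: none. So H_0 = Z.
H_1: b_1 = 12 − 8 − 0 = 4; torsion from ∂_2 factors > 1: none. So H_1 = Z^4.

H_0 = Z,  H_1 = Z^4.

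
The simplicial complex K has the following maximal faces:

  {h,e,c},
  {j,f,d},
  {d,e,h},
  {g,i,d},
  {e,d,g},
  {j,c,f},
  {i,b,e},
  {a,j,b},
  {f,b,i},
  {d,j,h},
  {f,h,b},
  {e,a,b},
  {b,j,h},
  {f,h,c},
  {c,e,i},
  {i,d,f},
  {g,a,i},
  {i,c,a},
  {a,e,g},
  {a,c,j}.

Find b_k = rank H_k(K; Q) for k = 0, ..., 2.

Take the total order a < b < c < d < e < f < g < h < i < j on the vertex set. Then K (dimension 2) consists of the simplices:

  0-simplices (10): a, b, c, d, e, f, g, h, i, j
  1-simplices (30): ab, ac, ae, ag, ai, aj, be, bf, bh, bi, bj, ce, cf, ch, ci, cj, de, df, dg, dh, di, dj, eg, eh, ei, fh, fi, fj, gi, hj
  2-simplices (20): abe, abj, aci, acj, aeg, agi, bei, bfh, bfi, bhj, ceh, cei, cfh, cfj, deg, deh, dfi, dfj, dgi, dhj

Hence C_0 ≅ Z^10, C_1 ≅ Z^30, C_2 ≅ Z^20.

Boundary ∂_1: C_1 → C_0 is given by ∂[p,q] = [q] − [p]. For instance
  ∂bh = h − b.
The resulting 10×30 matrix has rank 9, and its Smith normal form has invariant factors (1,1,1,1,1,1,1,1,1).

The boundary map ∂_2: C_2 → C_1 acts by ∂[p,q,r] = [q,r] − [p,r] + [p,q]. For instance
  ∂bfi = fi − bi + bf,
  ∂deg = eg − dg + de.
The 30×20 boundary matrix has rank 20 and Smith normal form diag(1,1,1,1,1,1,1,1,1,1,1,1,1,1,1,1,1,1,1,2).

From H_k ≅ ker(∂_k) / im(∂_{k+1}) we obtain:

  H_0: rank C_0 − rank ∂_1 = 10 − 9 = 1, and the invariant factors of ∂_1 are all 1, so H_0 ≅ Z.
  H_1: rank ker ∂_1 − rank ∂_2 = (30 − 9) − 20 = 1, and ∂_2 has invariant factor 2 > 1, so H_1 ≅ Z ⊕ Z_2.
  H_2: rank ker ∂_2 − rank ∂_3 = (20 − 20) − 0 = 0, and there is no ∂_3, so H_2 ≅ 0.

Hence the Betti numbers are b_0 = 1, b_1 = 1, b_2 = 0.

b_0 = 1, b_1 = 1, b_2 = 0.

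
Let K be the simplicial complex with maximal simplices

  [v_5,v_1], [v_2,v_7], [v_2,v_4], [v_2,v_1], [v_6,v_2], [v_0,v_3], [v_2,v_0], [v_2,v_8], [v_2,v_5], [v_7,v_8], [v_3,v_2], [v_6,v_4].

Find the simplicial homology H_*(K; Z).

H_0 = Z,  H_1 = Z^4.

Take the total order v_0 < v_1 < v_2 < v_3 < v_4 < v_5 < v_6 < v_7 < v_8 on the vertex set. Then K (dimension 1) consists of the simplices:

  0-simplices (9): [v_0], [v_1], [v_2], [v_3], [v_4], [v_5], [v_6], [v_7], [v_8]
  1-simplices (12): [v_0,v_2], [v_0,v_3], [v_1,v_2], [v_1,v_5], [v_2,v_3], [v_2,v_4], [v_2,v_5], [v_2,v_6], [v_2,v_7], [v_2,v_8], [v_4,v_6], [v_7,v_8]

giving chain groups C_0 ≅ Z^9, C_1 ≅ Z^12.

Boundary ∂_1: C_1 → C_0 is given by ∂[p,q] = [q] − [p].
This gives a 9×12 integer matrix of rank 8; reducing to Smith normal form yields diagonal entries (1,1,1,1,1,1,1,1).

Reading off H_k = ker ∂_k / im ∂_{k+1}:

  H_0: rank C_0 − rank ∂_1 = 9 − 8 = 1, and the invariant factors of ∂_1 are all 1, so H_0 = Z.
  H_1: rank ker ∂_1 − rank ∂_2 = (12 − 8) − 0 = 4, and there is no ∂_2, so H_1 = Z^4.

(K is a triangulation of a wedge of 4 circles.)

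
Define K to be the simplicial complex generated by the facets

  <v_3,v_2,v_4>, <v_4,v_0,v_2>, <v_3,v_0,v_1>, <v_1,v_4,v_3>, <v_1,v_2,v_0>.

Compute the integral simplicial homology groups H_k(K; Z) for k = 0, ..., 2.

H_0 = Z,  H_1 = Z,  H_2 = 0.

Fix the vertex order v_0 < v_1 < v_2 < v_3 < v_4 and write every simplex with vertices in increasing order. Then dim K = 2 and the simplices of K are:

  0-simplices (5): [v_0], [v_1], [v_2], [v_3], [v_4]
  1-simplices (10): [v_0,v_1], [v_0,v_2], [v_0,v_3], [v_0,v_4], [v_1,v_2], [v_1,v_3], [v_1,v_4], [v_2,v_3], [v_2,v_4], [v_3,v_4]
  2-simplices (5): [v_0,v_1,v_2], [v_0,v_1,v_3], [v_0,v_2,v_4], [v_1,v_3,v_4], [v_2,v_3,v_4]

giving chain groups C_0 ≅ Z^5, C_1 ≅ Z^10, C_2 ≅ Z^5.

∂_1: C_1 → C_0 maps an edge to its endpoints' difference, ∂[p,q] = q − p. For instance
  ∂[v_2,v_4] = [v_4] − [v_2].
The 5×10 boundary matrix has rank 4 and Smith normal form diag(1,1,1,1).

∂_2: C_2 → C_1 sends each 2-simplex [p,q,r] to [q,r] − [p,r] + [p,q]. For instance
  ∂[v_0,v_2,v_4] = [v_2,v_4] − [v_0,v_4] + [v_0,v_2],
  ∂[v_0,v_1,v_2] = [v_1,v_2] − [v_0,v_2] + [v_0,v_1].
This gives a 10×5 integer matrix of rank 5; reducing to Smith normal form yields diagonal entries (1,1,1,1,1).

Reading off H_k = ker ∂_k / im ∂_{k+1}:

  H_0: rank C_0 − rank ∂_1 = 5 − 4 = 1, and the invariant factors of ∂_1 are all 1, so H_0 ≅ Z.
  H_1: rank ker ∂_1 − rank ∂_2 = (10 − 4) − 5 = 1, and the invariant factors of ∂_2 are all 1, so H_1 ≅ Z.
  H_2: rank ker ∂_2 − rank ∂_3 = (5 − 5) − 0 = 0, and there is no ∂_3, so H_2 ≅ 0.

As a check, the Euler characteristic is 5 − 10 + 5 = 0, which agrees with 1 − 1 + 0 = 0.
(K is a triangulation of the Möbius band.)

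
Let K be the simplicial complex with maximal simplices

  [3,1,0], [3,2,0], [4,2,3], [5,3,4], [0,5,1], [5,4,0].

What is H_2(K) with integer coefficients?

H_2 = 0.

Take the total order 0 < 1 < 2 < 3 < 4 < 5 on the vertex set. Then K (dimension 2) consists of the simplices:

  0-simplices (6): [0], [1], [2], [3], [4], [5]
  1-simplices (12): [0,1], [0,2], [0,3], [0,4], [0,5], [1,3], [1,5], [2,3], [2,4], [3,4], [3,5], [4,5]
  2-simplices (6): [0,1,3], [0,1,5], [0,2,3], [0,4,5], [2,3,4], [3,4,5]

Hence C_0 ≅ Z^6, C_1 ≅ Z^12, C_2 ≅ Z^6.

∂_1: C_1 → C_0 maps an edge to its endpoints' difference, ∂[p,q] = q − p.
The 6×12 boundary matrix has rank 5 and Smith normal form diag(1,1,1,1,1).

∂_2: C_2 → C_1 acts by ∂[p,q,r] = [q,r] − [p,r] + [p,q]. For instance
  ∂[0,4,5] = [4,5] − [0,5] + [0,4],
  ∂[0,1,3] = [1,3] − [0,3] + [0,1].
This gives a 12×6 integer matrix of rank 6; reducing to Smith normal form yields diagonal entries (1,1,1,1,1,1).

From H_k ≅ ker(∂_k) / im(∂_{k+1}) we obtain:

  H_2: rank ker ∂_2 − rank ∂_3 = (6 − 6) − 0 = 0, and there is no ∂_3, so H_2 ≅ 0.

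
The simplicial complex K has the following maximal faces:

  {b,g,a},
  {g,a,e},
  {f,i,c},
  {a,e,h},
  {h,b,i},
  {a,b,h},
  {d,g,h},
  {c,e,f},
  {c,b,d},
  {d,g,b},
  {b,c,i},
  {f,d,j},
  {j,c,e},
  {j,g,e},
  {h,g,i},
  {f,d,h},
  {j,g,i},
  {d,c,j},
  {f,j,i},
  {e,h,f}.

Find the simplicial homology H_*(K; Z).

Fix the vertex order a < b < c < d < e < f < g < h < i < j and write every simplex with vertices in increasing order. Then dim K = 2 and the simplices of K are:

  0-simplices (10): a, b, c, d, e, f, g, h, i, j
  1-simplices (30): ab, ae, ag, ah, bc, bd, bg, bh, bi, cd, ce, cf, ci, cj, df, dg, dh, dj, ef, eg, eh, ej, fh, fi, fj, gh, gi, gj, hi, ij
  2-simplices (20): abg, abh, aeg, aeh, bcd, bci, bdg, bhi, cdj, cef, cej, cfi, dfh, dfj, dgh, efh, egj, fij, ghi, gij

giving chain groups C_0 ≅ Z^10, C_1 ≅ Z^30, C_2 ≅ Z^20.

Boundary ∂_1: C_1 → C_0 sends each edge [p,q] (with p < q) to q − p.
The resulting 10×30 matrix has rank 9, and its Smith normal form has invariant factors (1,1,1,1,1,1,1,1,1).

∂_2: C_2 → C_1 acts by ∂[p,q,r] = [q,r] − [p,r] + [p,q]. For instance
  ∂bdg = dg − bg + bd,
  ∂dgh = gh − dh + dg.
The resulting 30×20 matrix has rank 20, and its Smith normal form has invariant factors (1,1,1,1,1,1,1,1,1,1,1,1,1,1,1,1,1,1,1,2).

Computing H_k = (kernel of ∂_k) / (image of ∂_{k+1}):

  H_0: rank C_0 − rank ∂_1 = 10 − 9 = 1, and the invariant factors of ∂_1 are all 1, so H_0 = Z.
  H_1: rank ker ∂_1 − rank ∂_2 = (30 − 9) − 20 = 1, and ∂_2 has invariant factor 2 > 1, so H_1 = Z ⊕ Z/2.
  H_2: rank ker ∂_2 − rank ∂_3 = (20 − 20) − 0 = 0, and there is no ∂_3, so H_2 = 0.

H_0 = Z,  H_1 = Z ⊕ Z/2,  H_2 = 0.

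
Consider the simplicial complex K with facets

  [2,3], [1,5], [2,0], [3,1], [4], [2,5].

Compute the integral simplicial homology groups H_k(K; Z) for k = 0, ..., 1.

H_0 = Z^2,  H_1 = Z.

Take the total order 0 < 1 < 2 < 3 < 4 < 5 on the vertex set. Then K (dimension 1) consists of the simplices:

  0-simplices (6): [0], [1], [2], [3], [4], [5]
  1-simplices (5): [0,2], [1,3], [1,5], [2,3], [2,5]

giving chain groups C_0 ≅ Z^6, C_1 ≅ Z^5.

Boundary ∂_1: C_1 → C_0 sends each edge [p,q] (with p < q) to q − p.
This gives a 6×5 integer matrix of rank 4; reducing to Smith normal form yields diagonal entries (1,1,1,1).

From H_k ≅ ker(∂_k) / im(∂_{k+1}) we obtain:

  H_0: rank C_0 − rank ∂_1 = 6 − 4 = 2, and the invariant factors of ∂_1 are all 1, so H_0 ≅ Z^2.
  H_1: rank ker ∂_1 − rank ∂_2 = (5 − 4) − 0 = 1, and there is no ∂_2, so H_1 ≅ Z.

As a check, the Euler characteristic is 6 − 5 = 1, which agrees with 2 − 1 = 1.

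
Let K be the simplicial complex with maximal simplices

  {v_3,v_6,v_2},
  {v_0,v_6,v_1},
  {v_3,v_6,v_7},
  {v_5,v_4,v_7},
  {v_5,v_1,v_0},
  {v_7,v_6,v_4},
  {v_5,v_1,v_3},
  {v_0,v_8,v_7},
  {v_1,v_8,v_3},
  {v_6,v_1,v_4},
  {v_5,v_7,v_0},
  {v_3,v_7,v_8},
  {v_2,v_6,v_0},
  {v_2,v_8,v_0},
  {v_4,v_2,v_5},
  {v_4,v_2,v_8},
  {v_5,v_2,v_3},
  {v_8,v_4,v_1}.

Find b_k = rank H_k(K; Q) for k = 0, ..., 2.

b_0 = 1, b_1 = 2, b_2 = 1.

Take the total order v_0 < v_1 < v_2 < v_3 < v_4 < v_5 < v_6 < v_7 < v_8 on the vertex set. Then K (dimension 2) consists of the simplices:

  0-simplices (9): [v_0], [v_1], [v_2], [v_3], [v_4], [v_5], [v_6], [v_7], [v_8]
  1-simplices (27): (27 of them)
  2-simplices (18): (18 of them)

so the chain groups are C_0 ≅ Z^9, C_1 ≅ Z^27, C_2 ≅ Z^18.

The boundary map ∂_1: C_1 → C_0 maps an edge to its endpoints' difference, ∂[p,q] = q − p. For instance
  ∂[v_0,v_6] = [v_6] − [v_0].
The resulting 9×27 matrix has rank 8, and its Smith normal form has invariant factors (1,1,1,1,1,1,1,1).

∂_2: C_2 → C_1 maps a triangle to the signed sum of its edges. For instance
  ∂[v_1,v_4,v_8] = [v_4,v_8] − [v_1,v_8] + [v_1,v_4],
  ∂[v_4,v_5,v_7] = [v_5,v_7] − [v_4,v_7] + [v_4,v_5].
The resulting 27×18 matrix has rank 17, and its Smith normal form has invariant factors (1,1,1,1,1,1,1,1,1,1,1,1,1,1,1,1,1).

Reading off H_k = ker ∂_k / im ∂_{k+1}:

  H_0: rank C_0 − rank ∂_1 = 9 − 8 = 1, and the invariant factors of ∂_1 are all 1, so H_0 ≅ Z.
  H_1: rank ker ∂_1 − rank ∂_2 = (27 − 8) − 17 = 2, and the invariant factors of ∂_2 are all 1, so H_1 ≅ Z^2.
  H_2: rank ker ∂_2 − rank ∂_3 = (18 − 17) − 0 = 1, and there is no ∂_3, so H_2 ≅ Z.

Hence the Betti numbers are b_0 = 1, b_1 = 2, b_2 = 1.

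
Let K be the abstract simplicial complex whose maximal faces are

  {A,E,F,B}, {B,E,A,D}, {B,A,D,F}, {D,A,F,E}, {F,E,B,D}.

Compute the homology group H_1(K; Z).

H_1 ≅ 0.

Order the vertices as A < B < D < E < F. Listing each simplex with vertices in this order, K has dimension 3 with simplices:

  0-simplices (5): A, B, D, E, F
  1-simplices (10): AB, AD, AE, AF, BD, BE, BF, DE, DF, EF
  2-simplices (10): ABD, ABE, ABF, ADE, ADF, AEF, BDE, BDF, BEF, DEF
  3-simplices (5): ABDE, ABDF, ABEF, ADEF, BDEF

giving chain groups C_0 ≅ Z^5, C_1 ≅ Z^10, C_2 ≅ Z^10, C_3 ≅ Z^5.

The boundary map ∂_1: C_1 → C_0 maps an edge to its endpoints' difference, ∂[p,q] = q − p.
As a 5×10 matrix over Z this has rank 4, with invariant factors (1,1,1,1).

Boundary ∂_2: C_2 → C_1 acts by ∂[p,q,r] = [q,r] − [p,r] + [p,q]. For instance
  ∂ABE = BE − AE + AB,
  ∂ADF = DF − AF + AD.
The 10×10 boundary matrix has rank 6 and Smith normal form diag(1,1,1,1,1,1).

∂_3: C_3 → C_2 sends each 3-simplex σ to the alternating sum Σ_i (−1)^i (σ with its i-th vertex removed). For instance
  ∂ABDF = BDF − ADF + ABF − ABD,
  ∂ADEF = DEF − AEF + ADF − ADE.
The 10×5 boundary matrix has rank 4 and Smith normal form diag(1,1,1,1).

Computing H_k = (kernel of ∂_k) / (image of ∂_{k+1}):

  H_1: rank ker ∂_1 − rank ∂_2 = (10 − 4) − 6 = 0, and the invariant factors of ∂_2 are all 1, so H_1 ≅ 0.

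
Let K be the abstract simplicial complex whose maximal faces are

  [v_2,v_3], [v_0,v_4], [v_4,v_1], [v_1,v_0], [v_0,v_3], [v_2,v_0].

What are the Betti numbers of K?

b_0 = 1, b_1 = 2.

Take the total order v_0 < v_1 < v_2 < v_3 < v_4 on the vertex set. Then K (dimension 1) consists of the simplices:

  0-simplices (5): [v_0], [v_1], [v_2], [v_3], [v_4]
  1-simplices (6): [v_0,v_1], [v_0,v_2], [v_0,v_3], [v_0,v_4], [v_1,v_4], [v_2,v_3]

so the chain groups are C_0 ≅ Z^5, C_1 ≅ Z^6.

The boundary map ∂_1: C_1 → C_0 is given by ∂[p,q] = [q] − [p].
This gives a 5×6 integer matrix of rank 4; reducing to Smith normal form yields diagonal entries (1,1,1,1).

Computing H_k = (kernel of ∂_k) / (image of ∂_{k+1}):

  H_0: rank C_0 − rank ∂_1 = 5 − 4 = 1, and the invariant factors of ∂_1 are all 1, so H_0 ≅ Z.
  H_1: rank ker ∂_1 − rank ∂_2 = (6 − 4) − 0 = 2, and there is no ∂_2, so H_1 ≅ Z^2.

As a check, the Euler characteristic is 5 − 6 = -1, which agrees with 1 − 2 = -1.

Hence the Betti numbers are b_0 = 1, b_1 = 2.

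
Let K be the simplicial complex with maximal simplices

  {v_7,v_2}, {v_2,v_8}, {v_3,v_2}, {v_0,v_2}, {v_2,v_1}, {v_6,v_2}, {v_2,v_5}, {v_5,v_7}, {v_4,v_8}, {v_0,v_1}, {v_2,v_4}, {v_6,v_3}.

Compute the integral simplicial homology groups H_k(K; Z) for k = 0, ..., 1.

H_0 ≅ Z,  H_1 ≅ Z^4.

K has 9 vertices, 12 edges.
rank ∂_0 = 0, rank ∂_1 = 8 ⇒ b_0 = 9 − 0 − 8 = 1; all invariant factors of ∂_1 are 1 so no torsion. So H_0 ≅ Z.
rank ∂_1 = 8, rank ∂_2 = 0 ⇒ b_1 = 12 − 8 − 0 = 4. So H_1 ≅ Z^4.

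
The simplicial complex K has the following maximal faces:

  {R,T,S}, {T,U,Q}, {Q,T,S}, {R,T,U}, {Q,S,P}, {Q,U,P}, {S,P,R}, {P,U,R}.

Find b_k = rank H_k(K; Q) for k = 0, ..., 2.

We work with the vertex ordering P < Q < R < S < T < U. The simplices of K, each written with vertices in increasing order, are:

  0-simplices (6): P, Q, R, S, T, U
  1-simplices (12): PQ, PR, PS, PU, QS, QT, QU, RS, RT, RU, ST, TU
  2-simplices (8): PQS, PQU, PRS, PRU, QST, QTU, RST, RTU

Hence C_0 ≅ Z^6, C_1 ≅ Z^12, C_2 ≅ Z^8.

∂_1: C_1 → C_0 sends each edge [p,q] (with p < q) to q − p.
The resulting 6×12 matrix has rank 5, and its Smith normal form has invariant factors (1,1,1,1,1).

∂_2: C_2 → C_1 maps a triangle to the signed sum of its edges. For instance
  ∂QTU = TU − QU + QT,
  ∂PQS = QS − PS + PQ.
As a 12×8 matrix over Z this has rank 7, with invariant factors (1,1,1,1,1,1,1).

Reading off H_k = ker ∂_k / im ∂_{k+1}:

  H_0: rank C_0 − rank ∂_1 = 6 − 5 = 1, and the invariant factors of ∂_1 are all 1, so H_0 = Z.
  H_1: rank ker ∂_1 − rank ∂_2 = (12 − 5) − 7 = 0, and the invariant factors of ∂_2 are all 1, so H_1 = 0.
  H_2: rank ker ∂_2 − rank ∂_3 = (8 − 7) − 0 = 1, and there is no ∂_3, so H_2 = Z.

As a check, the Euler characteristic is 6 − 12 + 8 = 2, which agrees with 1 − 0 + 1 = 2.

Hence the Betti numbers are b_0 = 1, b_1 = 0, b_2 = 1.

b_0 = 1, b_1 = 0, b_2 = 1.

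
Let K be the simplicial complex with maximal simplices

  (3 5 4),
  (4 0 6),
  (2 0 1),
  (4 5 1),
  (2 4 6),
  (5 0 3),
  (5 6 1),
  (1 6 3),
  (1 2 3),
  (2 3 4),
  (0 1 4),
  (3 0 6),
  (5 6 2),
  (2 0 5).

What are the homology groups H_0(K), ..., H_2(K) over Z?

H_0 ≅ Z,  H_1 ≅ Z^2,  H_2 ≅ Z.

Fix the vertex order 0 < 1 < 2 < 3 < 4 < 5 < 6 and write every simplex with vertices in increasing order. Then dim K = 2 and the simplices of K are:

  0-simplices (7): [0], [1], [2], [3], [4], [5], [6]
  1-simplices (21): [0,1], [0,2], [0,3], [0,4], [0,5], [0,6], [1,2], [1,3], [1,4], [1,5], [1,6], [2,3], [2,4], [2,5], [2,6], [3,4], [3,5], [3,6], [4,5], [4,6], [5,6]
  2-simplices (14): [0,1,2], [0,1,4], [0,2,5], [0,3,5], [0,3,6], [0,4,6], [1,2,3], [1,3,6], [1,4,5], [1,5,6], [2,3,4], [2,4,6], [2,5,6], [3,4,5]

so the chain groups are C_0 ≅ Z^7, C_1 ≅ Z^21, C_2 ≅ Z^14.

∂_1: C_1 → C_0 is given by ∂[p,q] = [q] − [p].
This gives a 7×21 integer matrix of rank 6; reducing to Smith normal form yields diagonal entries (1,1,1,1,1,1).

The boundary map ∂_2: C_2 → C_1 acts by ∂[p,q,r] = [q,r] − [p,r] + [p,q]. For instance
  ∂[1,4,5] = [4,5] − [1,5] + [1,4],
  ∂[3,4,5] = [4,5] − [3,5] + [3,4].
This gives a 21×14 integer matrix of rank 13; reducing to Smith normal form yields diagonal entries (1,1,1,1,1,1,1,1,1,1,1,1,1).

Computing H_k = (kernel of ∂_k) / (image of ∂_{k+1}):

  H_0: rank C_0 − rank ∂_1 = 7 − 6 = 1, and the invariant factors of ∂_1 are all 1, so H_0 = Z.
  H_1: rank ker ∂_1 − rank ∂_2 = (21 − 6) − 13 = 2, and the invariant factors of ∂_2 are all 1, so H_1 = Z^2.
  H_2: rank ker ∂_2 − rank ∂_3 = (14 − 13) − 0 = 1, and there is no ∂_3, so H_2 = Z.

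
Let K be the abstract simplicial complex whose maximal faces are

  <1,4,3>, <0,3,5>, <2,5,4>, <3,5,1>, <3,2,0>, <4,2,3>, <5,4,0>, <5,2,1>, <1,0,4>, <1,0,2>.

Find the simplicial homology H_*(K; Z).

Take the total order 0 < 1 < 2 < 3 < 4 < 5 on the vertex set. Then K (dimension 2) consists of the simplices:

  0-simplices (6): [0], [1], [2], [3], [4], [5]
  1-simplices (15): [0,1], [0,2], [0,3], [0,4], [0,5], [1,2], [1,3], [1,4], [1,5], [2,3], [2,4], [2,5], [3,4], [3,5], [4,5]
  2-simplices (10): [0,1,2], [0,1,4], [0,2,3], [0,3,5], [0,4,5], [1,2,5], [1,3,4], [1,3,5], [2,3,4], [2,4,5]

so the chain groups are C_0 ≅ Z^6, C_1 ≅ Z^15, C_2 ≅ Z^10.

Boundary ∂_1: C_1 → C_0 is given by ∂[p,q] = [q] − [p]. For instance
  ∂[0,2] = [2] − [0].
The resulting 6×15 matrix has rank 5, and its Smith normal form has invariant factors (1,1,1,1,1).

∂_2: C_2 → C_1 acts by ∂[p,q,r] = [q,r] − [p,r] + [p,q]. For instance
  ∂[1,2,5] = [2,5] − [1,5] + [1,2],
  ∂[0,1,4] = [1,4] − [0,4] + [0,1].
As a 15×10 matrix over Z this has rank 10, with invariant factors (1,1,1,1,1,1,1,1,1,2).

From H_k ≅ ker(∂_k) / im(∂_{k+1}) we obtain:

  H_0: rank C_0 − rank ∂_1 = 6 − 5 = 1, and the invariant factors of ∂_1 are all 1, so H_0 = Z.
  H_1: rank ker ∂_1 − rank ∂_2 = (15 − 5) − 10 = 0, and ∂_2 has invariant factor 2 > 1, so H_1 = Z/2Z.
  H_2: rank ker ∂_2 − rank ∂_3 = (10 − 10) − 0 = 0, and there is no ∂_3, so H_2 = 0.

As a check, the Euler characteristic is 6 − 15 + 10 = 1, which agrees with 1 − 0 + 0 = 1.

H_0 = Z,  H_1 = Z/2Z,  H_2 = 0.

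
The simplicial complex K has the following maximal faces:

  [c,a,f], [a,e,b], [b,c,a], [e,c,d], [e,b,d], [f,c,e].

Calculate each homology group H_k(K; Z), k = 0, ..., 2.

Order the vertices as a < b < c < d < e < f. Listing each simplex with vertices in this order, K has dimension 2 with simplices:

  0-simplices (6): a, b, c, d, e, f
  1-simplices (12): ab, ac, ae, af, bc, bd, be, cd, ce, cf, de, ef
  2-simplices (6): abc, abe, acf, bde, cde, cef

so the chain groups are C_0 ≅ Z^6, C_1 ≅ Z^12, C_2 ≅ Z^6.

Boundary ∂_1: C_1 → C_0 sends each edge [p,q] (with p < q) to q − p.
As a 6×12 matrix over Z this has rank 5, with invariant factors (1,1,1,1,1).

Boundary ∂_2: C_2 → C_1 maps a triangle to the signed sum of its edges. For instance
  ∂abe = be − ae + ab,
  ∂cef = ef − cf + ce.
The 12×6 boundary matrix has rank 6 and Smith normal form diag(1,1,1,1,1,1).

Computing H_k = (kernel of ∂_k) / (image of ∂_{k+1}):

  H_0: rank C_0 − rank ∂_1 = 6 − 5 = 1, and the invariant factors of ∂_1 are all 1, so H_0 = Z.
  H_1: rank ker ∂_1 − rank ∂_2 = (12 − 5) − 6 = 1, and the invariant factors of ∂_2 are all 1, so H_1 = Z.
  H_2: rank ker ∂_2 − rank ∂_3 = (6 − 6) − 0 = 0, and there is no ∂_3, so H_2 = 0.

As a check, the Euler characteristic is 6 − 12 + 6 = 0, which agrees with 1 − 1 + 0 = 0.

H_0 = Z,  H_1 = Z,  H_2 = 0.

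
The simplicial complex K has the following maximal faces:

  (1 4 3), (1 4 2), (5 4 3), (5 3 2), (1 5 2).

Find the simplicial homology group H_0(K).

We work with the vertex ordering 1 < 2 < 3 < 4 < 5. The simplices of K, each written with vertices in increasing order, are:

  0-simplices (5): [1], [2], [3], [4], [5]
  1-simplices (10): [1,2], [1,3], [1,4], [1,5], [2,3], [2,4], [2,5], [3,4], [3,5], [4,5]
  2-simplices (5): [1,2,4], [1,2,5], [1,3,4], [2,3,5], [3,4,5]

Hence C_0 ≅ Z^5, C_1 ≅ Z^10, C_2 ≅ Z^5.

∂_1: C_1 → C_0 is given by ∂[p,q] = [q] − [p]. For instance
  ∂[1,5] = [5] − [1].
As a 5×10 matrix over Z this has rank 4, with invariant factors (1,1,1,1).

∂_2: C_2 → C_1 acts by ∂[p,q,r] = [q,r] − [p,r] + [p,q]. For instance
  ∂[1,2,4] = [2,4] − [1,4] + [1,2],
  ∂[1,3,4] = [3,4] − [1,4] + [1,3].
The 10×5 boundary matrix has rank 5 and Smith normal form diag(1,1,1,1,1).

Now H_k = ker ∂_k / im ∂_{k+1}, so:

  H_0: rank C_0 − rank ∂_1 = 5 − 4 = 1, and the invariant factors of ∂_1 are all 1, so H_0 ≅ Z.

H_0 = Z.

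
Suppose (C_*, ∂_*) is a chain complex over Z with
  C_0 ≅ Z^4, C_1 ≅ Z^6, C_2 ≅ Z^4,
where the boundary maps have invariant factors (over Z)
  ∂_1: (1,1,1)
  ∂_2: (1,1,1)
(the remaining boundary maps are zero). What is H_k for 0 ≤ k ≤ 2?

H_0: b_0 = 4 − 0 − 3 = 1; torsion from ∂_1 factors > 1: none. So H_0 = Z.
H_1: b_1 = 6 − 3 − 3 = 0; torsion from ∂_2 factors > 1: none. So H_1 = 0.
H_2: b_2 = 4 − 3 − 0 = 1; torsion from ∂_3 factors > 1: none. So H_2 = Z.

H_0 = Z,  H_1 = 0,  H_2 = Z.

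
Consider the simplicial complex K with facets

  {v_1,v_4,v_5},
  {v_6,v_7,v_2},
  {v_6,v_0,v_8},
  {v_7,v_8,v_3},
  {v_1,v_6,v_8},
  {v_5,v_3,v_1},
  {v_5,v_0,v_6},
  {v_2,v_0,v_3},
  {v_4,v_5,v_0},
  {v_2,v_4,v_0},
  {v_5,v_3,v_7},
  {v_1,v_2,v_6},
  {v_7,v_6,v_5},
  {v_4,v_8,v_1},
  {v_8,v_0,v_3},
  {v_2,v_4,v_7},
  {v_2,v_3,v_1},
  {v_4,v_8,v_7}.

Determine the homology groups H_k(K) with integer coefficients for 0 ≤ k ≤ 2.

H_0 ≅ Z,  H_1 ≅ Z^2,  H_2 ≅ Z.

Fix the vertex order v_0 < v_1 < v_2 < v_3 < v_4 < v_5 < v_6 < v_7 < v_8 and write every simplex with vertices in increasing order. Then dim K = 2 and the simplices of K are:

  0-simplices (9): [v_0], [v_1], [v_2], [v_3], [v_4], [v_5], [v_6], [v_7], [v_8]
  1-simplices (27): (27 of them)
  2-simplices (18): (18 of them)

Hence C_0 ≅ Z^9, C_1 ≅ Z^27, C_2 ≅ Z^18.

∂_1: C_1 → C_0 is given by ∂[p,q] = [q] − [p].
This gives a 9×27 integer matrix of rank 8; reducing to Smith normal form yields diagonal entries (1,1,1,1,1,1,1,1).

The boundary map ∂_2: C_2 → C_1 acts by ∂[p,q,r] = [q,r] − [p,r] + [p,q]. For instance
  ∂[v_1,v_3,v_5] = [v_3,v_5] − [v_1,v_5] + [v_1,v_3],
  ∂[v_0,v_5,v_6] = [v_5,v_6] − [v_0,v_6] + [v_0,v_5].
The resulting 27×18 matrix has rank 17, and its Smith normal form has invariant factors (1,1,1,1,1,1,1,1,1,1,1,1,1,1,1,1,1).

Reading off H_k = ker ∂_k / im ∂_{k+1}:

  H_0: rank C_0 − rank ∂_1 = 9 − 8 = 1, and the invariant factors of ∂_1 are all 1, so H_0 ≅ Z.
  H_1: rank ker ∂_1 − rank ∂_2 = (27 − 8) − 17 = 2, and the invariant factors of ∂_2 are all 1, so H_1 ≅ Z^2.
  H_2: rank ker ∂_2 − rank ∂_3 = (18 − 17) − 0 = 1, and there is no ∂_3, so H_2 ≅ Z.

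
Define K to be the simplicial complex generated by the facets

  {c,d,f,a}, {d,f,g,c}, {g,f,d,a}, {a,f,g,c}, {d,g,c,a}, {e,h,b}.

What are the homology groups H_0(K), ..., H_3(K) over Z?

Fix the vertex order a < b < c < d < e < f < g < h and write every simplex with vertices in increasing order. Then dim K = 3 and the simplices of K are:

  0-simplices (8): a, b, c, d, e, f, g, h
  1-simplices (13): ac, ad, af, ag, be, bh, cd, cf, cg, df, dg, eh, fg
  2-simplices (11): acd, acf, acg, adf, adg, afg, beh, cdf, cdg, cfg, dfg
  3-simplices (5): acdf, acdg, acfg, adfg, cdfg

so the chain groups are C_0 ≅ Z^8, C_1 ≅ Z^13, C_2 ≅ Z^11, C_3 ≅ Z^5.

The boundary map ∂_1: C_1 → C_0 sends each edge [p,q] (with p < q) to q − p. For instance
  ∂eh = h − e.
This gives a 8×13 integer matrix of rank 6; reducing to Smith normal form yields diagonal entries (1,1,1,1,1,1).

∂_2: C_2 → C_1 acts by ∂[p,q,r] = [q,r] − [p,r] + [p,q]. For instance
  ∂dfg = fg − dg + df,
  ∂cdf = df − cf + cd.
The 13×11 boundary matrix has rank 7 and Smith normal form diag(1,1,1,1,1,1,1).

The boundary map ∂_3: C_3 → C_2 sends each 3-simplex σ to the alternating sum Σ_i (−1)^i (σ with its i-th vertex removed). For instance
  ∂acdg = cdg − adg + acg − acd,
  ∂cdfg = dfg − cfg + cdg − cdf.
This gives a 11×5 integer matrix of rank 4; reducing to Smith normal form yields diagonal entries (1,1,1,1).

From H_k ≅ ker(∂_k) / im(∂_{k+1}) we obtain:

  H_0: rank C_0 − rank ∂_1 = 8 − 6 = 2, and the invariant factors of ∂_1 are all 1, so H_0 ≅ Z^2.
  H_1: rank ker ∂_1 − rank ∂_2 = (13 − 6) − 7 = 0, and the invariant factors of ∂_2 are all 1, so H_1 ≅ 0.
  H_2: rank ker ∂_2 − rank ∂_3 = (11 − 7) − 4 = 0, and the invariant factors of ∂_3 are all 1, so H_2 ≅ 0.
  H_3: rank ker ∂_3 − rank ∂_4 = (5 − 4) − 0 = 1, and there is no ∂_4, so H_3 ≅ Z.

H_0 = Z^2,  H_1 = 0,  H_2 = 0,  H_3 = Z.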